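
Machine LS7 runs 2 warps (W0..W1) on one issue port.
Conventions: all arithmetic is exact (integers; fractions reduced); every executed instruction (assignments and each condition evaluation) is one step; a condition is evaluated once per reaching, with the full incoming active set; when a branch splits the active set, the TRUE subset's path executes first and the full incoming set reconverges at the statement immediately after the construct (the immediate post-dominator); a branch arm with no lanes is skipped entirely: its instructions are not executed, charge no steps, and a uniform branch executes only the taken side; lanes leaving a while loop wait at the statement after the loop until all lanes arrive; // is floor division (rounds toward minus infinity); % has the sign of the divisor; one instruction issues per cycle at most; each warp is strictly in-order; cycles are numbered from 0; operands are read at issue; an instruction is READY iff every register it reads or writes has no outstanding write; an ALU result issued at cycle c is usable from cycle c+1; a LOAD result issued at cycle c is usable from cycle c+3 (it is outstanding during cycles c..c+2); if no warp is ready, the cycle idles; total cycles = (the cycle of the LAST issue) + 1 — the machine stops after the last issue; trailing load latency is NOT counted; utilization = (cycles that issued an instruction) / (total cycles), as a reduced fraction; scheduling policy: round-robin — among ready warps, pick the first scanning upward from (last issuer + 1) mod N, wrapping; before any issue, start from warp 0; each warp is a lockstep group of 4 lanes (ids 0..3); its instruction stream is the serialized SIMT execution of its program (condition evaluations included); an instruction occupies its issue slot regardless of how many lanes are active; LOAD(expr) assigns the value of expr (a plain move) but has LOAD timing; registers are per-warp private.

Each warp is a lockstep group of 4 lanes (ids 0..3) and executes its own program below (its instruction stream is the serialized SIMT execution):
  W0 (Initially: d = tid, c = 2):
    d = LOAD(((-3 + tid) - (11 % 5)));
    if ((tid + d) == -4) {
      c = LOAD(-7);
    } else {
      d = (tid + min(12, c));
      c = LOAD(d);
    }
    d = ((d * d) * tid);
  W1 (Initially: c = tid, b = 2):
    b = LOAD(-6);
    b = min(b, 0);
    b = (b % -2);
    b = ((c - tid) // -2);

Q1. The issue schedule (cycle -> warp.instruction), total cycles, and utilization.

cycle 0: W0.I0
cycle 1: W1.I0
cycle 2: idle
cycle 3: W0.I1
cycle 4: W1.I1
cycle 5: W0.I2
cycle 6: W1.I2
cycle 7: W1.I3
cycle 8: W0.I3
cycle 9: W0.I4
cycle 10: W0.I5

Answer: 11 cycles, utilization 10/11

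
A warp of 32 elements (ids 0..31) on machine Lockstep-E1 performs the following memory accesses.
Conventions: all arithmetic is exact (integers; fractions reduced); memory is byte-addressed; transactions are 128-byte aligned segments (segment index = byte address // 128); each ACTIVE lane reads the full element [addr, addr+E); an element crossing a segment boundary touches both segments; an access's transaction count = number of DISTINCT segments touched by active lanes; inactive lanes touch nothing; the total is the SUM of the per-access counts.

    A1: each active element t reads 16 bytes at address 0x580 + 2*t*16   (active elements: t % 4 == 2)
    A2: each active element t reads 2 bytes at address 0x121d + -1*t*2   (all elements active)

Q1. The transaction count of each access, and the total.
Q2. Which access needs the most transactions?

A1: 8 transactions
A2: 2 transactions

Answer: 8,2; total 10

Answer: A1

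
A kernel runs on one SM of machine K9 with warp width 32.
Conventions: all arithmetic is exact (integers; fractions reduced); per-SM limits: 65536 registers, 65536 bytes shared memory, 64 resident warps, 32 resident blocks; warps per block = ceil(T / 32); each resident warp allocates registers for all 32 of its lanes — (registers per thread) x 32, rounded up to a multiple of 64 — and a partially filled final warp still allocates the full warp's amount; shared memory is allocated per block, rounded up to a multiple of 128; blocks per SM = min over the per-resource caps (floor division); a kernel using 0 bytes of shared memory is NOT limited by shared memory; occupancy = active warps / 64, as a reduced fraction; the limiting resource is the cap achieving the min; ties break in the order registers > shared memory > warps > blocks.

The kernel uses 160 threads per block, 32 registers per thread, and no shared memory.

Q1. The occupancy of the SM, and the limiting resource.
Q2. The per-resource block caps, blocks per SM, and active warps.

Answer: occupancy 15/16, limited by registers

registers: 12 blocks
shared memory: no limit (kernel uses none)
warps: 12 blocks
blocks: 32 blocks

Answer: 12 blocks, 60 active warps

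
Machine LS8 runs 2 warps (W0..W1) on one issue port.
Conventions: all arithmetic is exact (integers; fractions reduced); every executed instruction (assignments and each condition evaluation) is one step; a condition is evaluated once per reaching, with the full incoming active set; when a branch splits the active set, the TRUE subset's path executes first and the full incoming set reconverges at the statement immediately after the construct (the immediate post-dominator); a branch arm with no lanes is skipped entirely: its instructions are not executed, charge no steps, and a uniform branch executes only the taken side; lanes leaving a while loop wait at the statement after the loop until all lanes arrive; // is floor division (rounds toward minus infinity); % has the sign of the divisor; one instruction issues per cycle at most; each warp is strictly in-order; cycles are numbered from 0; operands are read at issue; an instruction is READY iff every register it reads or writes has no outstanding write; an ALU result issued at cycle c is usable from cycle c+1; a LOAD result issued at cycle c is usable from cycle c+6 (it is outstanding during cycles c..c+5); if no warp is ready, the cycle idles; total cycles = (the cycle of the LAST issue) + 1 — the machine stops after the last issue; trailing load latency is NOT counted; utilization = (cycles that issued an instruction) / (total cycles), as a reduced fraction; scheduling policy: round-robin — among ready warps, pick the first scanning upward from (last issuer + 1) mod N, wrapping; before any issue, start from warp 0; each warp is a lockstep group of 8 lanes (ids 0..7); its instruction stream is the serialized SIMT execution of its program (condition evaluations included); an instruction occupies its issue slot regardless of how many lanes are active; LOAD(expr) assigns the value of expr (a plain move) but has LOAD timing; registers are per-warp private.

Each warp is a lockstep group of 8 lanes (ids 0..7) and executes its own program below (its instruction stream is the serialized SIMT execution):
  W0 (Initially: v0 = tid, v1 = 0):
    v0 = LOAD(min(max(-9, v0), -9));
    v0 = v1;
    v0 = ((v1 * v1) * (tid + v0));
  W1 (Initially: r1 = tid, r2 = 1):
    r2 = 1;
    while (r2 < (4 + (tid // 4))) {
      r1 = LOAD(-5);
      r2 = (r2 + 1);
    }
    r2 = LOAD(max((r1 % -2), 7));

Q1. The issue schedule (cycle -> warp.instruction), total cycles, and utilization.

cycle 0: W0.I0
cycle 1: W1.I0
cycle 2: W1.I1
cycle 3: W1.I2
cycle 4: W1.I3
cycle 5: W1.I4
cycle 6: W0.I1
cycle 7: W0.I2
cycle 8: idle
cycle 9: W1.I5
cycle 10: W1.I6
cycle 11: W1.I7
cycle 12: idle
cycle 13: idle
cycle 14: idle
cycle 15: W1.I8
cycle 16: W1.I9
cycle 17: W1.I10
cycle 18: idle
cycle 19: idle
cycle 20: idle
cycle 21: W1.I11
cycle 22: W1.I12
cycle 23: W1.I13
cycle 24: idle
cycle 25: idle
cycle 26: idle
cycle 27: W1.I14

Answer: 28 cycles, utilization 9/14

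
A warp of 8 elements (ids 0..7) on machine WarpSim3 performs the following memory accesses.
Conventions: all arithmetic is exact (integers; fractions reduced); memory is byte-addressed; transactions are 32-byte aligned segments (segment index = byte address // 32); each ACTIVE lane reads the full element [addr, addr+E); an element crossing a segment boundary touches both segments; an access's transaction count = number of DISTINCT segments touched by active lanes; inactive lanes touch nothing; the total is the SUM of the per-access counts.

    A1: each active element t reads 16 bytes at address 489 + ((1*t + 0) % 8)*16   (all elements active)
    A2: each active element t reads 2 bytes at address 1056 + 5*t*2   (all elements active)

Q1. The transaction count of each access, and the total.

A1: 5 transactions
A2: 3 transactions

Answer: 5,3; total 8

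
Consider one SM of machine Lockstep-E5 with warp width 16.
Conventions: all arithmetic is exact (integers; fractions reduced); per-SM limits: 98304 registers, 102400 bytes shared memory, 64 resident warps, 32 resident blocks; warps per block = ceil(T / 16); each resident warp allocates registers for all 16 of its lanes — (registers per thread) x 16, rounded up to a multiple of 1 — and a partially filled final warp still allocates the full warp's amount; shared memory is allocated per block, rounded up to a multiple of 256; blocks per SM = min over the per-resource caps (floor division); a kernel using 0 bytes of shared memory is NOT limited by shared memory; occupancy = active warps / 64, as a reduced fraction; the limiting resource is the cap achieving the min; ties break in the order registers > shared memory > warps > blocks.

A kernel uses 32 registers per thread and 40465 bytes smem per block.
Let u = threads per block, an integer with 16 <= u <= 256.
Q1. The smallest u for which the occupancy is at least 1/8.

Answer: u = 49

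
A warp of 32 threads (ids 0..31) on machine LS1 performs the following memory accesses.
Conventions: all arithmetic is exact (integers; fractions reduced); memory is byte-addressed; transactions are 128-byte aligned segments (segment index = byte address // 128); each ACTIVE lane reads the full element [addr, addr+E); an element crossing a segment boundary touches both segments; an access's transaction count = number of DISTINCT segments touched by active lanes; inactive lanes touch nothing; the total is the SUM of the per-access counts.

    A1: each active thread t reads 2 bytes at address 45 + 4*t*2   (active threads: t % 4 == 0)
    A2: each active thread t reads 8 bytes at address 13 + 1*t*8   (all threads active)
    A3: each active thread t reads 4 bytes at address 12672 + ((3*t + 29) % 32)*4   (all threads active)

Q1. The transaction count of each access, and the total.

A1: 3 transactions
A2: 3 transactions
A3: 1 transaction

Answer: 3,3,1; total 7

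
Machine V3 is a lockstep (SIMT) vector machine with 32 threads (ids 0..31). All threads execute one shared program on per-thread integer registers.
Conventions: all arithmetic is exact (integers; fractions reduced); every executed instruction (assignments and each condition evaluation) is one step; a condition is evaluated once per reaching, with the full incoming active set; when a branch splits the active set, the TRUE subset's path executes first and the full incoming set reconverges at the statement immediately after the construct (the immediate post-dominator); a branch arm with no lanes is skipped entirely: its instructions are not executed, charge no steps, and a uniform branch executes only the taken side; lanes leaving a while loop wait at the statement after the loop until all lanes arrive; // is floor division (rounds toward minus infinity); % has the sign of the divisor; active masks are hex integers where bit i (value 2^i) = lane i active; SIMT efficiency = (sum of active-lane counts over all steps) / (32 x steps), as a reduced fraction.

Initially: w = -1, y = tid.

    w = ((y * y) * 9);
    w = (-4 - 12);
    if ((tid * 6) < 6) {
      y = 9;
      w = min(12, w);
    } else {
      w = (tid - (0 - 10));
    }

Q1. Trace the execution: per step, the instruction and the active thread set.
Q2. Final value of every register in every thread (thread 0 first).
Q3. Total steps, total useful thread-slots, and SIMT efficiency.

step 0: w <- ((y * y) * 9)           0xffffffff
step 1: w <- (-4 - 12)               0xffffffff
step 2: eval ((tid * 6) < 6)         0xffffffff
step 3: y <- 9                       0x00000001
step 4: w <- min(12, w)              0x00000001
step 5: w <- (tid - (0 - 10))        0xfffffffe

Answer: 6 steps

w: -16,11,12,13,14,15,16,17,18,19,20,21,22,23,24,25,26,27,28,29,30,31,32,33,34,35,36,37,38,39,40,41
y: 9,1,2,3,4,5,6,7,8,9,10,11,12,13,14,15,16,17,18,19,20,21,22,23,24,25,26,27,28,29,30,31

steps = 6; useful = 129; efficiency = 129/192 = 43/64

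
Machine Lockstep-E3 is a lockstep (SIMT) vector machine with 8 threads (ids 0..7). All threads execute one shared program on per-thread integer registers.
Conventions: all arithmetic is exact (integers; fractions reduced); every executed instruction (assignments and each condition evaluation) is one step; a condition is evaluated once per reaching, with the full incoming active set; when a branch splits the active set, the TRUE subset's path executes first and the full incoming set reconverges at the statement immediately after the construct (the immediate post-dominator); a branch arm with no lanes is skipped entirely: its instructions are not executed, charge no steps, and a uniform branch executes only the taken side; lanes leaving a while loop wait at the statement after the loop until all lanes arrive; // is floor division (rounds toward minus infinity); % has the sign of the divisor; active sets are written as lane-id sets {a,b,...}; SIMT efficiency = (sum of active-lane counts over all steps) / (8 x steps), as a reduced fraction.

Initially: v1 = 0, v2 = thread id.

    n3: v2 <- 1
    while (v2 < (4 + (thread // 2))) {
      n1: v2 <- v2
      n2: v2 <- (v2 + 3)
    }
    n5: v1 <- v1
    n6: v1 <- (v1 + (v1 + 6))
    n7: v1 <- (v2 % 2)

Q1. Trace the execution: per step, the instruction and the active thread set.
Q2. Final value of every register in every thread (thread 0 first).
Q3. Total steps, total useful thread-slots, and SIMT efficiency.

step 0: v2 <- 1                      {0,1,2,3,4,5,6,7}
step 1: eval (v2 < (4 + (thread // 2))) {0,1,2,3,4,5,6,7}
step 2: v2 <- v2                     {0,1,2,3,4,5,6,7}
step 3: v2 <- (v2 + 3)               {0,1,2,3,4,5,6,7}
step 4: eval (v2 < (4 + (thread // 2))) {0,1,2,3,4,5,6,7}
step 5: v2 <- v2                     {2,3,4,5,6,7}
step 6: v2 <- (v2 + 3)               {2,3,4,5,6,7}
step 7: eval (v2 < (4 + (thread // 2))) {2,3,4,5,6,7}
step 8: v1 <- v1                     {0,1,2,3,4,5,6,7}
step 9: v1 <- (v1 + (v1 + 6))        {0,1,2,3,4,5,6,7}
step 10: v1 <- (v2 % 2)               {0,1,2,3,4,5,6,7}

Answer: 11 steps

v1: 0,0,1,1,1,1,1,1
v2: 4,4,7,7,7,7,7,7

steps = 11; useful = 82; efficiency = 82/88 = 41/44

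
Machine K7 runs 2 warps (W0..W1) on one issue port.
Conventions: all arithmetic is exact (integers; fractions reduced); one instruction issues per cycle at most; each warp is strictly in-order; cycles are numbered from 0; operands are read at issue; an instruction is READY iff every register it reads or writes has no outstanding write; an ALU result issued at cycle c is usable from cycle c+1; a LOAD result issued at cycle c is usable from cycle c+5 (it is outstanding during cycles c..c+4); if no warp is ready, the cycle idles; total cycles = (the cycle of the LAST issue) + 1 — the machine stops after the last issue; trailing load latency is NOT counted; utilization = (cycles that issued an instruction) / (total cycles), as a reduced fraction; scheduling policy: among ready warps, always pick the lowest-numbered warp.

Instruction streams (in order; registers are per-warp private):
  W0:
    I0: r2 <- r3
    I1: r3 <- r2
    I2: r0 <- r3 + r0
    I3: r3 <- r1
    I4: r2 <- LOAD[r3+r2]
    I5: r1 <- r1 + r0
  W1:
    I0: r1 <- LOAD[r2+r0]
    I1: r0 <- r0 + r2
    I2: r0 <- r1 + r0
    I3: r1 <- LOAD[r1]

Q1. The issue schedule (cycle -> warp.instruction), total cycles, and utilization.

cycle 0: W0.I0
cycle 1: W0.I1
cycle 2: W0.I2
cycle 3: W0.I3
cycle 4: W0.I4
cycle 5: W0.I5
cycle 6: W1.I0
cycle 7: W1.I1
cycle 8: idle
cycle 9: idle
cycle 10: idle
cycle 11: W1.I2
cycle 12: W1.I3

Answer: 13 cycles, utilization 10/13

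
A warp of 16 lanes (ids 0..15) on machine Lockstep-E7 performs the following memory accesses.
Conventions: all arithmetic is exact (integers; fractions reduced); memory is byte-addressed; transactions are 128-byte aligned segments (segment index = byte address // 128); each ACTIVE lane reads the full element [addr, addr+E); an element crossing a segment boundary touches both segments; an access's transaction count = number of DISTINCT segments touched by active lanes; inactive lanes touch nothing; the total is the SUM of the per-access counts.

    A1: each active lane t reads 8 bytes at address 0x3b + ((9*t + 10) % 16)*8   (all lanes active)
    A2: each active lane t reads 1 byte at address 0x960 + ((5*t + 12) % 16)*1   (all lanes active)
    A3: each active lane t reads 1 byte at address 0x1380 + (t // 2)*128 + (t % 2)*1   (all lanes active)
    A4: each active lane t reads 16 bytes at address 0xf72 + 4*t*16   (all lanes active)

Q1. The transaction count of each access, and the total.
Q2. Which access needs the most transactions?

A1: 2 transactions
A2: 1 transaction
A3: 8 transactions
A4: 9 transactions

Answer: 2,1,8,9; total 20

Answer: A4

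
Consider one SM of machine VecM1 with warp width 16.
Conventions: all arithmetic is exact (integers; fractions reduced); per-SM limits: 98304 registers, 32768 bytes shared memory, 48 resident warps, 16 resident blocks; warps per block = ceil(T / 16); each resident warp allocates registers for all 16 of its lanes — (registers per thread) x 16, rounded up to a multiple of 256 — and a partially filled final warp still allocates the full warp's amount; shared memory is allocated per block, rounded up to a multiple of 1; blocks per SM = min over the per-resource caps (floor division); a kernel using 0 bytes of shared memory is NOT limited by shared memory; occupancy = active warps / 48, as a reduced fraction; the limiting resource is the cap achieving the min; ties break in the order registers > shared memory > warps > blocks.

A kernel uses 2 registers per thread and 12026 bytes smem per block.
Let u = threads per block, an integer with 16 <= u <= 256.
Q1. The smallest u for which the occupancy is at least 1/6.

Answer: u = 49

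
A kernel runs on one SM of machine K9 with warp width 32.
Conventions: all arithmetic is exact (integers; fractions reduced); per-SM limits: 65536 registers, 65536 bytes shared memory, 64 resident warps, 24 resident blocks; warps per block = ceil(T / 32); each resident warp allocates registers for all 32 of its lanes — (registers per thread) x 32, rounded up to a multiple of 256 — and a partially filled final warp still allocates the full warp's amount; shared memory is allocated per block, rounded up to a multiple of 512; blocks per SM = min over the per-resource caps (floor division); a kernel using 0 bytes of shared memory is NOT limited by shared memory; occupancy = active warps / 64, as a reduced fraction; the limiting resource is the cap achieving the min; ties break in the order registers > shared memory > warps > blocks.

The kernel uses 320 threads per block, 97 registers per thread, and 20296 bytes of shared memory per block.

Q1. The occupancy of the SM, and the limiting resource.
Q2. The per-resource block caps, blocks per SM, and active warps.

Answer: occupancy 5/32, limited by registers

registers: 1 block
shared memory: 3 blocks
warps: 6 blocks
blocks: 24 blocks

Answer: 1 block, 10 active warps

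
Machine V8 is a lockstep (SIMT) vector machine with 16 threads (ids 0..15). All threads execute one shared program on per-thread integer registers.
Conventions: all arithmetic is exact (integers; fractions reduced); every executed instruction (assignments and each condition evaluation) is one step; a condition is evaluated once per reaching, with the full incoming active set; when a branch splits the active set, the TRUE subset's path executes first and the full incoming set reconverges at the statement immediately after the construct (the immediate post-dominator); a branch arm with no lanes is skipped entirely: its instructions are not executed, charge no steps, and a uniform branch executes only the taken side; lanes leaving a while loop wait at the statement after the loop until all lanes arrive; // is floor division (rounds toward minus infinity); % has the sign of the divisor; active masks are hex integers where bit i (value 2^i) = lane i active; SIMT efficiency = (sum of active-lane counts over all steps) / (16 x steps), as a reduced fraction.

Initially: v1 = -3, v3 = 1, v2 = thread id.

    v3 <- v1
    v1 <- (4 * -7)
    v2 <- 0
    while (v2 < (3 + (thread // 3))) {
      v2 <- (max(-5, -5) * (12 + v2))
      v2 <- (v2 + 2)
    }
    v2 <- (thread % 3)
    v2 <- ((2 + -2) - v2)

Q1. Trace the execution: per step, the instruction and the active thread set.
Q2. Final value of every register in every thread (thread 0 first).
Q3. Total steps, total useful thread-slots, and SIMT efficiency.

step 0: v3 <- v1                     0xffff
step 1: v1 <- (4 * -7)               0xffff
step 2: v2 <- 0                      0xffff
step 3: eval (v2 < (3 + (thread // 3))) 0xffff
step 4: v2 <- (max(-5, -5) * (12 + v2)) 0xffff
step 5: v2 <- (v2 + 2)               0xffff
step 6: eval (v2 < (3 + (thread // 3))) 0xffff
step 7: v2 <- (max(-5, -5) * (12 + v2)) 0xffff
step 8: v2 <- (v2 + 2)               0xffff
step 9: eval (v2 < (3 + (thread // 3))) 0xffff
step 10: v2 <- (thread % 3)           0xffff
step 11: v2 <- ((2 + -2) - v2)        0xffff

Answer: 12 steps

v1: -28,-28,-28,-28,-28,-28,-28,-28,-28,-28,-28,-28,-28,-28,-28,-28
v3: -3,-3,-3,-3,-3,-3,-3,-3,-3,-3,-3,-3,-3,-3,-3,-3
v2: 0,-1,-2,0,-1,-2,0,-1,-2,0,-1,-2,0,-1,-2,0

steps = 12; useful = 192; efficiency = 192/192 = 1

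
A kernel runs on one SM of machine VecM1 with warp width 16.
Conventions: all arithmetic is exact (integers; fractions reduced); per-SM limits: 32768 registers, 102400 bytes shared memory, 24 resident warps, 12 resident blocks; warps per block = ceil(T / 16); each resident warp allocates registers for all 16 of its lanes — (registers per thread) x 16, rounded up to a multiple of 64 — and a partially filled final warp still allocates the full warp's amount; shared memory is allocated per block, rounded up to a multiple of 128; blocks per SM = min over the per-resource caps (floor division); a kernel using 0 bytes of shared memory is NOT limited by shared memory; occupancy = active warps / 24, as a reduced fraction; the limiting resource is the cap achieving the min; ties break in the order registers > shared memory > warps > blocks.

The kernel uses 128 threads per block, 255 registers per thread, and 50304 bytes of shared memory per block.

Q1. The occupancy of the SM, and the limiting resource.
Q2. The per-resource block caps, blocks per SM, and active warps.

Answer: occupancy 1/3, limited by registers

registers: 1 block
shared memory: 2 blocks
warps: 3 blocks
blocks: 12 blocks

Answer: 1 block, 8 active warps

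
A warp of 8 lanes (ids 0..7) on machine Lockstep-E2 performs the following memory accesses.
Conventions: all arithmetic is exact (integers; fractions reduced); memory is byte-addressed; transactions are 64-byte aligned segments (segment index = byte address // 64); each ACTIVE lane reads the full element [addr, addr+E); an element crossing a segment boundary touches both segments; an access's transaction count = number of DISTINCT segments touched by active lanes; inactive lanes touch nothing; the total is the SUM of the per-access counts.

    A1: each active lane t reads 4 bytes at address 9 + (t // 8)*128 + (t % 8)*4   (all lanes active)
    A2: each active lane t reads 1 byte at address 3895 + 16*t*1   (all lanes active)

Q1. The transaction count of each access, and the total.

A1: 1 transaction
A2: 3 transactions

Answer: 1,3; total 4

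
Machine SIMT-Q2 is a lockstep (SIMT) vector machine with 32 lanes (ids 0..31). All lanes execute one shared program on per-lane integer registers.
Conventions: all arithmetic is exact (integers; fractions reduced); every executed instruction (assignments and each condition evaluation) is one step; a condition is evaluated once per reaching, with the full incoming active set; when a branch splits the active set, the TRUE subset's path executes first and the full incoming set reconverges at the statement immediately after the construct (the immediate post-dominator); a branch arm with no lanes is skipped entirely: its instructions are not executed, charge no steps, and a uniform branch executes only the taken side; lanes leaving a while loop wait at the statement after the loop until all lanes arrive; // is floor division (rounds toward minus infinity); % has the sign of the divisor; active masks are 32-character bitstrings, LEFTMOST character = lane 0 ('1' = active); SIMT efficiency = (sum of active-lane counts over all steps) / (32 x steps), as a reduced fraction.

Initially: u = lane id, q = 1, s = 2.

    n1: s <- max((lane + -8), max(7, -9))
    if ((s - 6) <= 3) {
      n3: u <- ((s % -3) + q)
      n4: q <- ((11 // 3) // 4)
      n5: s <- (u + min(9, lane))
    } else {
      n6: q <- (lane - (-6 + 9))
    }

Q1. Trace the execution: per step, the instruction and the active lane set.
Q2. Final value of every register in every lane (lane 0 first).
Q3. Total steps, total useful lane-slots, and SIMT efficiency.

step 0: s <- max((lane + -8), max(7, -9)) 11111111111111111111111111111111
step 1: eval ((s - 6) <= 3)          11111111111111111111111111111111
step 2: u <- ((s % -3) + q)          11111111111111111100000000000000
step 3: q <- ((11 // 3) // 4)        11111111111111111100000000000000
step 4: s <- (u + min(9, lane))      11111111111111111100000000000000
step 5: q <- (lane - (-6 + 9))       00000000000000000011111111111111

Answer: 6 steps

u: -1,-1,-1,-1,-1,-1,-1,-1,-1,-1,-1,-1,-1,-1,-1,-1,0,1,18,19,20,21,22,23,24,25,26,27,28,29,30,31
q: 0,0,0,0,0,0,0,0,0,0,0,0,0,0,0,0,0,0,15,16,17,18,19,20,21,22,23,24,25,26,27,28
s: -1,0,1,2,3,4,5,6,7,8,8,8,8,8,8,8,9,10,10,11,12,13,14,15,16,17,18,19,20,21,22,23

steps = 6; useful = 132; efficiency = 132/192 = 11/16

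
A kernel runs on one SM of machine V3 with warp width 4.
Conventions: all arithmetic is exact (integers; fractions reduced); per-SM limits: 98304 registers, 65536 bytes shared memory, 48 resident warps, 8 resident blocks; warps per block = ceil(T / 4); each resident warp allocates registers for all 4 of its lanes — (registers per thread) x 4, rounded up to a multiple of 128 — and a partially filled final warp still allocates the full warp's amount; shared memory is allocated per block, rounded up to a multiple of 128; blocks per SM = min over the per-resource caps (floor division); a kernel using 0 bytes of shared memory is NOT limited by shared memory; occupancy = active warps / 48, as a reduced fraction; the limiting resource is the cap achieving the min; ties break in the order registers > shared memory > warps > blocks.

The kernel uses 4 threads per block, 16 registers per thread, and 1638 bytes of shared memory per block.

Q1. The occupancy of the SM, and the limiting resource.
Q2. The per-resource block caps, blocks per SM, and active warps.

Answer: occupancy 1/6, limited by blocks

registers: 768 blocks
shared memory: 39 blocks
warps: 48 blocks
blocks: 8 blocks

Answer: 8 blocks, 8 active warps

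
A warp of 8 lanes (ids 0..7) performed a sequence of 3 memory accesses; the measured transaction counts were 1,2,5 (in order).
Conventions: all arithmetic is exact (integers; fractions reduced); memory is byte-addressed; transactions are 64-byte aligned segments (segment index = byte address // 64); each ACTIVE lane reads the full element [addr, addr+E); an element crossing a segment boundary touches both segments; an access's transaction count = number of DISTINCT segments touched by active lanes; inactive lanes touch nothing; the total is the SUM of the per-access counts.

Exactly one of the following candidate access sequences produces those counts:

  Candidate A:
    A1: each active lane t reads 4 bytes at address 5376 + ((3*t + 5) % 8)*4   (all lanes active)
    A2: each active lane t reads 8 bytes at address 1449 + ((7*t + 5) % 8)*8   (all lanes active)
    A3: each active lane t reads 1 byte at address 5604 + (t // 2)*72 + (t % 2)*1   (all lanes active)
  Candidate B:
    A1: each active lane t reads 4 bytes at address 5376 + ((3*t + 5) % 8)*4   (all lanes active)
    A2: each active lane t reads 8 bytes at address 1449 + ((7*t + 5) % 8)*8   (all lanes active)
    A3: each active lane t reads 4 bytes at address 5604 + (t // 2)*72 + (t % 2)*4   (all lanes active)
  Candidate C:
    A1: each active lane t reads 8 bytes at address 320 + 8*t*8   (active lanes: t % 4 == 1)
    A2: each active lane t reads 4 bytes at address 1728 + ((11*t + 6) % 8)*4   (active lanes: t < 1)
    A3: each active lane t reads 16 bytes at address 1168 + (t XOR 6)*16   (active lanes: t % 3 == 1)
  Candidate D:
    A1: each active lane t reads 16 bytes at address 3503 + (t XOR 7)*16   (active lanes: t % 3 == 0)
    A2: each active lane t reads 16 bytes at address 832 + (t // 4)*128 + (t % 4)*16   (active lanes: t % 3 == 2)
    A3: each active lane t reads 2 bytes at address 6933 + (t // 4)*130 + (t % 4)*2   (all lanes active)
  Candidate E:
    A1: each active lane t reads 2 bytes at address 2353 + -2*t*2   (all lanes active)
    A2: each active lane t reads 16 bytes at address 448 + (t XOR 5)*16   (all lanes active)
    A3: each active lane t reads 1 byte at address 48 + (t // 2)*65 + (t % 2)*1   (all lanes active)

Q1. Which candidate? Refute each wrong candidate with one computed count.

A: A3 gives 4 transactions, not 5
C: A1 gives 2 transactions, not 1
D: A1 gives 3 transactions, not 1
E: A3 gives 4 transactions, not 5
B: all counts match (1,2,5)

Answer: B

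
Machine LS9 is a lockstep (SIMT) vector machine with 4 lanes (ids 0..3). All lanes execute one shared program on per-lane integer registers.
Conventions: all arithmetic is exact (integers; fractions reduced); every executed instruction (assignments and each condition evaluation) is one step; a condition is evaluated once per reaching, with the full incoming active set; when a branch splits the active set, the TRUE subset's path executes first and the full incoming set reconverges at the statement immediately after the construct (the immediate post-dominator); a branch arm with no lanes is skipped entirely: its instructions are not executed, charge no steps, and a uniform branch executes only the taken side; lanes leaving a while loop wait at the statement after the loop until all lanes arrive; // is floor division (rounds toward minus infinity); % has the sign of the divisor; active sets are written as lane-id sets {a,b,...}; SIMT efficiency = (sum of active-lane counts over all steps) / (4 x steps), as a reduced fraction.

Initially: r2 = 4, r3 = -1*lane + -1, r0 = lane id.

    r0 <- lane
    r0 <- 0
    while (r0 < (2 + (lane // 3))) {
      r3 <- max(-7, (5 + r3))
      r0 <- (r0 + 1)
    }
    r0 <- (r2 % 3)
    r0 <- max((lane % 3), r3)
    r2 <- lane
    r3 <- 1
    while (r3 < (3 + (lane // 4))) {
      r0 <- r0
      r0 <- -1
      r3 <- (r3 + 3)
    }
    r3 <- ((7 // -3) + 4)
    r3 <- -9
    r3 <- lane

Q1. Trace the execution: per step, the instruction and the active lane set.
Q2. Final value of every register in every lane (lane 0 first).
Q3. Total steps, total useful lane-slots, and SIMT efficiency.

step 0: r0 <- lane                   {0,1,2,3}
step 1: r0 <- 0                      {0,1,2,3}
step 2: eval (r0 < (2 + (lane // 3))) {0,1,2,3}
step 3: r3 <- max(-7, (5 + r3))      {0,1,2,3}
step 4: r0 <- (r0 + 1)               {0,1,2,3}
step 5: eval (r0 < (2 + (lane // 3))) {0,1,2,3}
step 6: r3 <- max(-7, (5 + r3))      {0,1,2,3}
step 7: r0 <- (r0 + 1)               {0,1,2,3}
step 8: eval (r0 < (2 + (lane // 3))) {0,1,2,3}
step 9: r3 <- max(-7, (5 + r3))      {3}
step 10: r0 <- (r0 + 1)               {3}
step 11: eval (r0 < (2 + (lane // 3))) {3}
step 12: r0 <- (r2 % 3)               {0,1,2,3}
step 13: r0 <- max((lane % 3), r3)    {0,1,2,3}
step 14: r2 <- lane                   {0,1,2,3}
step 15: r3 <- 1                      {0,1,2,3}
step 16: eval (r3 < (3 + (lane // 4))) {0,1,2,3}
step 17: r0 <- r0                     {0,1,2,3}
step 18: r0 <- -1                     {0,1,2,3}
step 19: r3 <- (r3 + 3)               {0,1,2,3}
step 20: eval (r3 < (3 + (lane // 4))) {0,1,2,3}
step 21: r3 <- ((7 // -3) + 4)        {0,1,2,3}
step 22: r3 <- -9                     {0,1,2,3}
step 23: r3 <- lane                   {0,1,2,3}

Answer: 24 steps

r2: 0,1,2,3
r3: 0,1,2,3
r0: -1,-1,-1,-1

steps = 24; useful = 87; efficiency = 87/96 = 29/32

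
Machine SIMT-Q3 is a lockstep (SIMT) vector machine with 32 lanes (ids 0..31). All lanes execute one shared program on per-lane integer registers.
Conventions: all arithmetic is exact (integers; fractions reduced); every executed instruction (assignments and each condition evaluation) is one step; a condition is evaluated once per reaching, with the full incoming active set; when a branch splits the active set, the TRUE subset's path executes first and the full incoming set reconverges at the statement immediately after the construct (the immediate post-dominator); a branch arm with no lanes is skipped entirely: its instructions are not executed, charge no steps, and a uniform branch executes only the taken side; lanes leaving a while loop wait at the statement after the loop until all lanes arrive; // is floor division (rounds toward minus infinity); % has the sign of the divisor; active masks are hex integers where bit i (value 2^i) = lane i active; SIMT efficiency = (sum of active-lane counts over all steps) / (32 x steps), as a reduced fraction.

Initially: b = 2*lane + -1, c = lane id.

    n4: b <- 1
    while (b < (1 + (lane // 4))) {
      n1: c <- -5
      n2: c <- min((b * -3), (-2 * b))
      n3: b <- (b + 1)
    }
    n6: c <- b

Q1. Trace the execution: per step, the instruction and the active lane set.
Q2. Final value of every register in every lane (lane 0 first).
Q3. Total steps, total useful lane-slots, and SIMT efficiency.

step 0: b <- 1                       0xffffffff
step 1: eval (b < (1 + (lane // 4))) 0xffffffff
step 2: c <- -5                      0xfffffff0
step 3: c <- min((b * -3), (-2 * b)) 0xfffffff0
step 4: b <- (b + 1)                 0xfffffff0
step 5: eval (b < (1 + (lane // 4))) 0xfffffff0
step 6: c <- -5                      0xffffff00
step 7: c <- min((b * -3), (-2 * b)) 0xffffff00
step 8: b <- (b + 1)                 0xffffff00
step 9: eval (b < (1 + (lane // 4))) 0xffffff00
step 10: c <- -5                      0xfffff000
step 11: c <- min((b * -3), (-2 * b)) 0xfffff000
step 12: b <- (b + 1)                 0xfffff000
step 13: eval (b < (1 + (lane // 4))) 0xfffff000
step 14: c <- -5                      0xffff0000
step 15: c <- min((b * -3), (-2 * b)) 0xffff0000
step 16: b <- (b + 1)                 0xffff0000
step 17: eval (b < (1 + (lane // 4))) 0xffff0000
step 18: c <- -5                      0xfff00000
step 19: c <- min((b * -3), (-2 * b)) 0xfff00000
step 20: b <- (b + 1)                 0xfff00000
step 21: eval (b < (1 + (lane // 4))) 0xfff00000
step 22: c <- -5                      0xff000000
step 23: c <- min((b * -3), (-2 * b)) 0xff000000
step 24: b <- (b + 1)                 0xff000000
step 25: eval (b < (1 + (lane // 4))) 0xff000000
step 26: c <- -5                      0xf0000000
step 27: c <- min((b * -3), (-2 * b)) 0xf0000000
step 28: b <- (b + 1)                 0xf0000000
step 29: eval (b < (1 + (lane // 4))) 0xf0000000
step 30: c <- b                       0xffffffff

Answer: 31 steps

b: 1,1,1,1,2,2,2,2,3,3,3,3,4,4,4,4,5,5,5,5,6,6,6,6,7,7,7,7,8,8,8,8
c: 1,1,1,1,2,2,2,2,3,3,3,3,4,4,4,4,5,5,5,5,6,6,6,6,7,7,7,7,8,8,8,8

steps = 31; useful = 544; efficiency = 544/992 = 17/31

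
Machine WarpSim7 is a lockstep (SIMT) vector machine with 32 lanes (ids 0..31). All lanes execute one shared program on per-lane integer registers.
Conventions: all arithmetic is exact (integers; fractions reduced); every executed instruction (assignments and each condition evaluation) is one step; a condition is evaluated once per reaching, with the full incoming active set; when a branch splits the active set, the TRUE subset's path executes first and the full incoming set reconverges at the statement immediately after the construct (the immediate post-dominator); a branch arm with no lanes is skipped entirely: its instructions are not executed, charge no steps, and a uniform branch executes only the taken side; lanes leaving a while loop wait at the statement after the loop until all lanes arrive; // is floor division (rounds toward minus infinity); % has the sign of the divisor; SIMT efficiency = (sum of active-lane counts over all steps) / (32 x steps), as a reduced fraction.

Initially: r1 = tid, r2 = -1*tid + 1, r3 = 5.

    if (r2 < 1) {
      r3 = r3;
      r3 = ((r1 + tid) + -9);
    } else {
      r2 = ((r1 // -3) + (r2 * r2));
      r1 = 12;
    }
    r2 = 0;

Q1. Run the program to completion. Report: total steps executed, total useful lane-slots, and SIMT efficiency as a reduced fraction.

Answer: 6 steps, 128 useful, 2/3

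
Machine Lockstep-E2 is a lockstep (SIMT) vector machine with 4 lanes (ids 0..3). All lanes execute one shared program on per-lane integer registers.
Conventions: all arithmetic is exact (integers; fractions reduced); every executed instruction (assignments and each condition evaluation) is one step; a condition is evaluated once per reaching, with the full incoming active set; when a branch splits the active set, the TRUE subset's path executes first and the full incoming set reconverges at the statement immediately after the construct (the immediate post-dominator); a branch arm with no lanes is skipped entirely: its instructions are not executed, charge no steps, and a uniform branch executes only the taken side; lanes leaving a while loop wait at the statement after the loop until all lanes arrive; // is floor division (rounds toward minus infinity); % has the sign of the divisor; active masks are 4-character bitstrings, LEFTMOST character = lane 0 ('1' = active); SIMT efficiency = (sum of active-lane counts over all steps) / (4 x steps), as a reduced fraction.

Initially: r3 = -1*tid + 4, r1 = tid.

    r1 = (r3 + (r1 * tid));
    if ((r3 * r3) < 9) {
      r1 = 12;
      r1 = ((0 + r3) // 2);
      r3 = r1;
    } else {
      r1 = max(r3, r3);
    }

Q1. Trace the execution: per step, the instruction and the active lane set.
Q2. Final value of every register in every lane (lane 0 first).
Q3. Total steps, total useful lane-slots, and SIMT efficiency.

step 0: r1 <- (r3 + (r1 * tid))      1111
step 1: eval ((r3 * r3) < 9)         1111
step 2: r1 <- 12                     0011
step 3: r1 <- ((0 + r3) // 2)        0011
step 4: r3 <- r1                     0011
step 5: r1 <- max(r3, r3)            1100

Answer: 6 steps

r3: 4,3,1,0
r1: 4,3,1,0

steps = 6; useful = 16; efficiency = 16/24 = 2/3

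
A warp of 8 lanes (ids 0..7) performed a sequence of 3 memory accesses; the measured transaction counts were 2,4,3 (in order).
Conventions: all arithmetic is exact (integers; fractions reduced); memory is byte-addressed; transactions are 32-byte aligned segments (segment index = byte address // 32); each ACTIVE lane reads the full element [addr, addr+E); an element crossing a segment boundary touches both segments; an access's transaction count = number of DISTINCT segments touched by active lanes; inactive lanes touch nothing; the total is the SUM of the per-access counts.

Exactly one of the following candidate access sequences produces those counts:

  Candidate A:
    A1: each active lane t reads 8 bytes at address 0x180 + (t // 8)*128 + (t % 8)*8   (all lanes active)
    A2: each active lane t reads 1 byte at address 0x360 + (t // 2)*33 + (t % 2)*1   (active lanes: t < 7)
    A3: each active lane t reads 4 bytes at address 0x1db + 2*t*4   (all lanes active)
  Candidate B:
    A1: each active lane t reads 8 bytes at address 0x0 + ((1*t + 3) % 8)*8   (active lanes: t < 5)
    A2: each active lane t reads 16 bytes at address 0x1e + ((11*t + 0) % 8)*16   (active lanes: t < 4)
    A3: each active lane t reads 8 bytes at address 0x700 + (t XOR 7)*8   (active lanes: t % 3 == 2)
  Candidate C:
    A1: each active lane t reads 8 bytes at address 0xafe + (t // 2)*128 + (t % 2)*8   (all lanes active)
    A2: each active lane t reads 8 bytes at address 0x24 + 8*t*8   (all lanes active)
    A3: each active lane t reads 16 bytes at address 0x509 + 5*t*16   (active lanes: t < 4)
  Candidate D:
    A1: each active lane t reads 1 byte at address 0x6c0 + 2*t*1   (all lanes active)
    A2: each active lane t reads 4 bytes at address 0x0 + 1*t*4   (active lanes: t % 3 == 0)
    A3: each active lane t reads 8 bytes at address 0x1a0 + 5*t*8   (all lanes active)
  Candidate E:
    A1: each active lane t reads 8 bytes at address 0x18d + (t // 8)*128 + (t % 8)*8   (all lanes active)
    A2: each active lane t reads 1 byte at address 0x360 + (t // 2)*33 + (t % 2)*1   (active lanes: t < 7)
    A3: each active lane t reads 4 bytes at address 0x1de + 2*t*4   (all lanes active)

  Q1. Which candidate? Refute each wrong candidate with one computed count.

B: A2 gives 5 transactions, not 4
C: A1 gives 8 transactions, not 2
D: A1 gives 1 transaction, not 2
E: A1 gives 3 transactions, not 2
A: all counts match (2,4,3)

Answer: A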